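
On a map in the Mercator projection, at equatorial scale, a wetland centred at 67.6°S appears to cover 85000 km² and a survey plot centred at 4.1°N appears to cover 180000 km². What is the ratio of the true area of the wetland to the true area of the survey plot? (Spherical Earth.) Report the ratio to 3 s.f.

Since Mercator area scale is 1/cos²φ, the true area equals the apparent area multiplied by cos²φ.
True area of wetland: 85000 × cos²(67.6°) = 85000 × 0.1452 = 12340 km².
True area of survey plot: 180000 × cos²(4.1°) = 180000 × 0.9949 = 179100 km².
Ratio = 12340 / 179100 ≈ 0.0689.

0.0689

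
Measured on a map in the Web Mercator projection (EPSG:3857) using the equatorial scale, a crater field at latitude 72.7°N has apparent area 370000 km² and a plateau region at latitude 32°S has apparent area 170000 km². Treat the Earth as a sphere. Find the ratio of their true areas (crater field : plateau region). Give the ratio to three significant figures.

Since Mercator area scale is 1/cos²φ, the true area equals the apparent area multiplied by cos²φ.
True area of crater field: 370000 × cos²(72.7°) = 370000 × 0.08843 = 32720 km².
True area of plateau region: 170000 × cos²(32°) = 170000 × 0.7192 = 122300 km².
Ratio = 32720 / 122300 ≈ 0.268.

0.268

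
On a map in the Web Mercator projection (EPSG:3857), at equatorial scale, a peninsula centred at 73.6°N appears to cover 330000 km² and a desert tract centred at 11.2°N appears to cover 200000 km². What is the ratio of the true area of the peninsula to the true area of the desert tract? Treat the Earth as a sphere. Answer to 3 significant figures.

0.137

Since Mercator area scale is 1/cos²φ, the true area equals the apparent area multiplied by cos²φ.
True area of peninsula: 330000 × cos²(73.6°) = 330000 × 0.07972 = 26310 km².
True area of desert tract: 200000 × cos²(11.2°) = 200000 × 0.9623 = 192500 km².
Ratio = 26310 / 192500 ≈ 0.137.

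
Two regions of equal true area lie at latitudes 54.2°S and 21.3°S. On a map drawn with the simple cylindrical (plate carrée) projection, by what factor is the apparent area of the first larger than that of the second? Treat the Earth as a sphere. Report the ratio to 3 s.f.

1.59

In the plate carrée (x = Rλ, y = Rφ), meridians are true-scale (h = 1) and parallels are stretched by k = sec φ.
Areal scale at 54.2°: h·k = 1.000 × 1.710 = 1.710.
Areal scale at 21.3°: h·k = 1.000 × 1.073 = 1.073.
Ratio = 1.710/1.073 ≈ 1.59.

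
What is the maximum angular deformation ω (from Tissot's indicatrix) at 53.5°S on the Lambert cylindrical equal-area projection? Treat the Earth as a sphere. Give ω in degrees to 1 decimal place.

57.0°

The Lambert cylindrical equal-area projection is the cylindrical equal-area projection with its standard parallel at the equator (φ₀ = 0). For cylindrical equal-area with standard parallel φ₀, h = cos φ / cos φ₀ and k = cos φ₀ / cos φ, so h·k = 1.
At 53.5°: h = 0.5948, k = 1.681; principal scales a = 1.681, b = 0.5948.
sin(ω/2) = (a − b)/(a + b) = 1.086/2.276 = 0.4773, so ω = 2 arcsin(0.4773) ≈ 57.0°.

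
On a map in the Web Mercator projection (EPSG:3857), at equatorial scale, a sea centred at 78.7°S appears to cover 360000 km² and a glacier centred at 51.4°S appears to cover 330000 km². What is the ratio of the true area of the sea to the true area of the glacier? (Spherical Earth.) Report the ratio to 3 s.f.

0.108

Mercator's areal exaggeration is sec²φ; hence true area = (apparent area) · cos²φ.
True area of sea: 360000 × cos²(78.7°) = 360000 × 0.03839 = 13820 km².
True area of glacier: 330000 × cos²(51.4°) = 330000 × 0.3892 = 128400 km².
Ratio = 13820 / 128400 ≈ 0.108.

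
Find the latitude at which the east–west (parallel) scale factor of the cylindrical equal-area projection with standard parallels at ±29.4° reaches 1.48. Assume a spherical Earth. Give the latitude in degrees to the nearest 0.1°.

Cylindrical equal-area (φ₀ = 29.4°): h = cos φ / cos 29.4° along meridians, k = cos 29.4° / cos φ along parallels; h·k = 1.
k = cos φ₀ / cos φ = 1.48  ⇒  cos φ = cos 29.4° / 1.48 = 0.5887.
φ = arccos(0.5887) ≈ 53.9°.

53.9°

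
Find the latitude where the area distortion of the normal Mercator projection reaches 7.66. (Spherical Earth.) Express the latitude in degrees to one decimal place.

68.8°

Mercator areal scale is sec²φ.
sec²φ = 7.66  ⇒  cos²φ = 0.1305  ⇒  cos φ = 0.3613.
φ = arccos(0.3613) ≈ 68.8°.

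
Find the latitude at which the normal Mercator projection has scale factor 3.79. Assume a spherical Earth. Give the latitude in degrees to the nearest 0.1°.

Mercator scale is k = sec φ = 1/cos φ.
1/cos φ = 3.79  ⇒  cos φ = 0.2639  ⇒  φ = arccos(0.2639) ≈ 74.7°.

74.7°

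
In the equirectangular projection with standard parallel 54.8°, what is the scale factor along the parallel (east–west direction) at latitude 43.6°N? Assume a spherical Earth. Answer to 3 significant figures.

0.796

The equidistant cylindrical projection with φ₀ = 54.8° has h = 1 (meridians true) and k = cos φ₀ / cos φ along parallels.
k = cos 54.8° / cos 43.6° = 0.5764/0.7242 = 0.7960.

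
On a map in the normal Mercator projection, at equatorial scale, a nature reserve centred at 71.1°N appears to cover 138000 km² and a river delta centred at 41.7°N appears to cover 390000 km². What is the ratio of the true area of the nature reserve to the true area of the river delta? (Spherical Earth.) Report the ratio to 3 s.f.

On Mercator the areal scale is sec²φ, so true area = apparent × cos²φ.
True area of nature reserve: 138000 × cos²(71.1°) = 138000 × 0.1049 = 14480 km².
True area of river delta: 390000 × cos²(41.7°) = 390000 × 0.5575 = 217400 km².
Ratio = 14480 / 217400 ≈ 0.0666.

0.0666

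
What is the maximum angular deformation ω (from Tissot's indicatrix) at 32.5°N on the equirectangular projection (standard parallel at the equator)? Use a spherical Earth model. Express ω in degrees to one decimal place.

In the plate carrée (x = Rλ, y = Rφ), meridians are true-scale (h = 1) and parallels are stretched by k = sec φ.
At 32.5°: h = 1.000, k = 1.186; principal scales a = 1.186, b = 1.000.
sin(ω/2) = (a − b)/(a + b) = 0.1857/2.186 = 0.08496, so ω = 2 arcsin(0.08496) ≈ 9.7°.

9.7°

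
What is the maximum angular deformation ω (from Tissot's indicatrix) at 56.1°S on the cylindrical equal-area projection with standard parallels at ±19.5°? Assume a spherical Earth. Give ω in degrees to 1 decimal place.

57.6°

A cylindrical equal-area projection with standard parallel φ₀ has meridian scale h = cos φ / cos φ₀ and parallel scale k = cos φ₀ / cos φ (so areas are preserved, h·k = 1).
At 56.1°: h = 0.5917, k = 1.690; principal scales a = 1.690, b = 0.5917.
sin(ω/2) = (a − b)/(a + b) = 1.098/2.282 = 0.4814, so ω = 2 arcsin(0.4814) ≈ 57.6°.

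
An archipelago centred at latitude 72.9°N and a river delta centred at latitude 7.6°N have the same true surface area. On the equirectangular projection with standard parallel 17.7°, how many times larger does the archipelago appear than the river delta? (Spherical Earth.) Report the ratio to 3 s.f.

3.37

With standard parallel φ₀ = 17.7°, the equirectangular projection gives x = Rλ cos φ₀, y = Rφ, so h = 1 and k = cos 17.7° / cos φ.
Areal scale at 72.9°: h·k = 1.000 × 3.240 = 3.240.
Areal scale at 7.6°: h·k = 1.000 × 0.9611 = 0.9611.
Ratio = 3.240/0.9611 ≈ 3.37.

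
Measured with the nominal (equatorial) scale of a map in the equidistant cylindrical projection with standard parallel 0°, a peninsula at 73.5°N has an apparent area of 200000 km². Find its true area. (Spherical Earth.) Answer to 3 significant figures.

In the plate carrée (x = Rλ, y = Rφ), meridians are true-scale (h = 1) and parallels are stretched by k = sec φ.
Areal scale = h·k = 1 × sec φ; at 73.5°, h = 1.000, k = 3.521, so h·k = 3.521.
True area = apparent / (areal scale) = 200000 / 3.521 ≈ 56800 km².

56800 km²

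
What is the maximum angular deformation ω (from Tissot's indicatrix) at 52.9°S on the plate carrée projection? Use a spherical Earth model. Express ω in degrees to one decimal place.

In the plate carrée (x = Rλ, y = Rφ), meridians are true-scale (h = 1) and parallels are stretched by k = sec φ.
At 52.9°: h = 1.000, k = 1.658; principal scales a = 1.658, b = 1.000.
sin(ω/2) = (a − b)/(a + b) = 0.6578/2.658 = 0.2475, so ω = 2 arcsin(0.2475) ≈ 28.7°.

28.7°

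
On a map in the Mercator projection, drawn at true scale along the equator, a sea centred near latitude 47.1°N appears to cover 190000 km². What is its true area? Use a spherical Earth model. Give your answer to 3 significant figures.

For Mercator, h = k = sec φ (a conformal cylindrical projection has a single point scale, 1/cos φ).
Areal scale = k² = sec²φ = 1/cos²(47.1°) = 1/0.6807² = 2.158.
True area = apparent / (areal scale) = 190000 / 2.158 ≈ 88000 km².

88000 km²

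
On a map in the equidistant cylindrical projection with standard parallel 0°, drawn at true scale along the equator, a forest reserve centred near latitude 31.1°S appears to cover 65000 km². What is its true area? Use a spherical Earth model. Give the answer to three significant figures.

55700 km²

For the equirectangular projection with φ₀ = 0 (plate carrée), h = 1 along meridians and k = sec φ along parallels.
Areal scale = h·k = 1 × sec φ; at 31.1°, h = 1.000, k = 1.168, so h·k = 1.168.
True area = apparent / (areal scale) = 65000 / 1.168 ≈ 55700 km².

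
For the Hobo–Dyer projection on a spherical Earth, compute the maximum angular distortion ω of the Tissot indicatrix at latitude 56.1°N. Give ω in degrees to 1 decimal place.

39.6°

The Hobo–Dyer projection is cylindrical equal-area with φ₀ = 37.5°. A cylindrical equal-area projection with standard parallel φ₀ has meridian scale h = cos φ / cos φ₀ and parallel scale k = cos φ₀ / cos φ (so areas are preserved, h·k = 1).
At 56.1°: h = 0.7030, k = 1.422; principal scales a = 1.422, b = 0.7030.
sin(ω/2) = (a − b)/(a + b) = 0.7194/2.125 = 0.3385, so ω = 2 arcsin(0.3385) ≈ 39.6°.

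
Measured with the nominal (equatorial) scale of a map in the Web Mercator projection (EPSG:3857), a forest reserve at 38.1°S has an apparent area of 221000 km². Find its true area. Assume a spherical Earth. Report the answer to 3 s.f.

The Mercator projection is conformal; its linear scale factor is the same in every direction and equals sec φ = 1/cos φ.
Areal scale = k² = sec²φ = 1/cos²(38.1°) = 1/0.7869² = 1.615.
True area = apparent / (areal scale) = 221000 / 1.615 ≈ 137000 km².

137000 km²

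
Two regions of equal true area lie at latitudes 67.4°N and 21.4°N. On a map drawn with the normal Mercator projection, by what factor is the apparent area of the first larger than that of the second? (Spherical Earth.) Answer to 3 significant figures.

Mercator is conformal with k = sec φ, so areal scale = k² = sec²φ.
At 67.4°: sec²(67.4°) = 1/0.3843² = 6.771.
At 21.4°: sec²(21.4°) = 1/0.9311² = 1.154.
Ratio = 6.771/1.154 = cos²(21.4°)/cos²(67.4°) ≈ 5.87.

5.87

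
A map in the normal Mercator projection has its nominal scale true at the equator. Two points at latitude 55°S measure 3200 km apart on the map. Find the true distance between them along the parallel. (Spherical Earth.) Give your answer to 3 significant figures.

For Mercator, h = k = sec φ (a conformal cylindrical projection has a single point scale, 1/cos φ).
Along the parallel at 55°, map distances are exaggerated by k = sec 55° = 1.743.
True distance = 3200 / 1.743 = 3200 × cos 55° ≈ 1840 km.

1840 km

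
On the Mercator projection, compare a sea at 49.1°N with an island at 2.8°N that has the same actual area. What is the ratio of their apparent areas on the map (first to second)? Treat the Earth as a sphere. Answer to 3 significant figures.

2.33

Mercator areal scale is sec²φ.
At 49.1°: sec²(49.1°) = 1/0.6547² = 2.333.
At 2.8°: sec²(2.8°) = 1/0.9988² = 1.002.
Ratio = 2.333/1.002 = cos²(2.8°)/cos²(49.1°) ≈ 2.33.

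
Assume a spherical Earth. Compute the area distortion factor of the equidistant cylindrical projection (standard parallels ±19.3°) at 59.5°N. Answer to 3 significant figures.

The equidistant cylindrical projection with φ₀ = 19.3° has h = 1 (meridians true) and k = cos φ₀ / cos φ along parallels.
Areal scale = h·k = 1 × cos φ₀ / cos φ; at 59.5°, h = 1.000, k = 1.860, so h·k = 1.860.

1.86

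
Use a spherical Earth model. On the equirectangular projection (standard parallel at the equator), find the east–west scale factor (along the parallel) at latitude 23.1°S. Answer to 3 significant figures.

For the equirectangular projection with φ₀ = 0 (plate carrée), h = 1 along meridians and k = sec φ along parallels.
k = 1/cos 23.1° = 1/0.9198 = 1.087.

1.09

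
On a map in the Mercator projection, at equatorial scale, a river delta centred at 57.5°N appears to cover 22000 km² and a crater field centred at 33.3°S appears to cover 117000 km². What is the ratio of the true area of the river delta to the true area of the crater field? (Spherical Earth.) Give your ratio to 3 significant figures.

0.0777

Mercator's areal exaggeration is sec²φ; hence true area = (apparent area) · cos²φ.
True area of river delta: 22000 × cos²(57.5°) = 22000 × 0.2887 = 6351 km².
True area of crater field: 117000 × cos²(33.3°) = 117000 × 0.6986 = 81730 km².
Ratio = 6351 / 81730 ≈ 0.0777.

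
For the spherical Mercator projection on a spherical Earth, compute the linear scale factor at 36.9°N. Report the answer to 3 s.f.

The Mercator projection is conformal; its linear scale factor is the same in every direction and equals sec φ = 1/cos φ.
k = 1/cos 36.9° = 1/0.7997 = 1.250.

1.25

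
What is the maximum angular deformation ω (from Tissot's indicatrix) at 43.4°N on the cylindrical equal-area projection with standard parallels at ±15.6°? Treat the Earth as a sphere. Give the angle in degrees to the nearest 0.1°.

31.9°

A cylindrical equal-area projection with standard parallel φ₀ has meridian scale h = cos φ / cos φ₀ and parallel scale k = cos φ₀ / cos φ (so areas are preserved, h·k = 1).
At 43.4°: h = 0.7544, k = 1.326; principal scales a = 1.326, b = 0.7544.
sin(ω/2) = (a − b)/(a + b) = 0.5713/2.080 = 0.2746, so ω = 2 arcsin(0.2746) ≈ 31.9°.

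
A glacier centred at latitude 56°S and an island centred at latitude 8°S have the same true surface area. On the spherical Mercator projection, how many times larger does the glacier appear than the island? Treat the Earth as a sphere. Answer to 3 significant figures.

Mercator areal scale is sec²φ.
At 56°: sec²(56°) = 1/0.5592² = 3.198.
At 8°: sec²(8°) = 1/0.9903² = 1.020.
Ratio = 3.198/1.020 = cos²(8°)/cos²(56°) ≈ 3.14.

3.14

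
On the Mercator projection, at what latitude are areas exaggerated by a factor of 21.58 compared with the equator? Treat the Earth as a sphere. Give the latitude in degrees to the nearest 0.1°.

77.6°

Mercator areal scale is sec²φ.
sec²φ = 21.58  ⇒  cos²φ = 0.04634  ⇒  cos φ = 0.2153.
φ = arccos(0.2153) ≈ 77.6°.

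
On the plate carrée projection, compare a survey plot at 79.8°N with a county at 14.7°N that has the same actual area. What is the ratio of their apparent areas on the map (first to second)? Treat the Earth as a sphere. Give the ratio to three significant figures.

5.46

Plate carrée maps x = Rλ, y = Rφ. The meridian scale is h = 1 and the parallel scale is k = 1/cos φ = sec φ.
Areal scale at 79.8°: h·k = 1.000 × 5.647 = 5.647.
Areal scale at 14.7°: h·k = 1.000 × 1.034 = 1.034.
Ratio = 5.647/1.034 ≈ 5.46.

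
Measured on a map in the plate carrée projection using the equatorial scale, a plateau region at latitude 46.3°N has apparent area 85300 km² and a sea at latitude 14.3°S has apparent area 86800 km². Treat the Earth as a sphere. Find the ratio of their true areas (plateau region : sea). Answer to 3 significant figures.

0.701

On the plate carrée, areal scale = h·k = 1 × sec φ, so true area = apparent × cos φ.
True area of plateau region: 85300 × cos(46.3°) = 85300 × 0.6909 = 58930 km².
True area of sea: 86800 × cos(14.3°) = 86800 × 0.9690 = 84110 km².
Ratio = 58930 / 84110 ≈ 0.701.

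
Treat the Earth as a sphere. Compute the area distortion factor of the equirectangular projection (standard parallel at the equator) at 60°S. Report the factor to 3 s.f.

Plate carrée maps x = Rλ, y = Rφ. The meridian scale is h = 1 and the parallel scale is k = 1/cos φ = sec φ.
Areal scale = h·k = 1 × sec φ; at 60°, h = 1.000, k = 2.000, so h·k = 2.000.

2.00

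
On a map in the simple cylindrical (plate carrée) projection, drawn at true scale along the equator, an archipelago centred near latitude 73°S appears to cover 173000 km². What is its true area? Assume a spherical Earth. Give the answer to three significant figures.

50600 km²

Plate carrée maps x = Rλ, y = Rφ. The meridian scale is h = 1 and the parallel scale is k = 1/cos φ = sec φ.
Areal scale = h·k = 1 × sec φ; at 73°, h = 1.000, k = 3.420, so h·k = 3.420.
True area = apparent / (areal scale) = 173000 / 3.420 ≈ 50600 km².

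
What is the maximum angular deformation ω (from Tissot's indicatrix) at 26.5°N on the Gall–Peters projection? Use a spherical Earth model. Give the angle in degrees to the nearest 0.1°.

26.7°

The Gall–Peters projection is cylindrical equal-area with φ₀ = 45°. For cylindrical equal-area with standard parallel φ₀, h = cos φ / cos φ₀ and k = cos φ₀ / cos φ, so h·k = 1.
At 26.5°: h = 1.266, k = 0.7901; principal scales a = 1.266, b = 0.7901.
sin(ω/2) = (a − b)/(a + b) = 0.4755/2.056 = 0.2313, so ω = 2 arcsin(0.2313) ≈ 26.7°.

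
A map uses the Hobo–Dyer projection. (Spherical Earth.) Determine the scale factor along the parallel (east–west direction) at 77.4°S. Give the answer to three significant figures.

The Hobo–Dyer projection is cylindrical equal-area with φ₀ = 37.5°. A cylindrical equal-area projection with standard parallel φ₀ has meridian scale h = cos φ / cos φ₀ and parallel scale k = cos φ₀ / cos φ (so areas are preserved, h·k = 1).
k = cos 37.5° / cos 77.4° = 0.7934/0.2181 = 3.637.

3.64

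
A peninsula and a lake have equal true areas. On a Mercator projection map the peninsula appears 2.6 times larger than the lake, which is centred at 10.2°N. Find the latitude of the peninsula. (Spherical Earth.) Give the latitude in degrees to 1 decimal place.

For equal true areas on Mercator, apparent areas scale as sec²φ, so the ratio is cos²φ₂ / cos²φ₁.
cos²φ₂ / cos²φ₁ = 2.6  ⇒  cos φ₁ = cos 10.2° / √2.6 = 0.9842/1.612 = 0.6104.
φ₁ = arccos(0.6104) ≈ 52.4°.

52.4°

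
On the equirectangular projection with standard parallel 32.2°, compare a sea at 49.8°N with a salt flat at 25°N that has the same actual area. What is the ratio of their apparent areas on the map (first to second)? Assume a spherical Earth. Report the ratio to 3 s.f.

With standard parallel φ₀ = 32.2°, the equirectangular projection gives x = Rλ cos φ₀, y = Rφ, so h = 1 and k = cos 32.2° / cos φ.
Areal scale at 49.8°: h·k = 1.000 × 1.311 = 1.311.
Areal scale at 25°: h·k = 1.000 × 0.9337 = 0.9337.
Ratio = 1.311/0.9337 ≈ 1.40.

1.40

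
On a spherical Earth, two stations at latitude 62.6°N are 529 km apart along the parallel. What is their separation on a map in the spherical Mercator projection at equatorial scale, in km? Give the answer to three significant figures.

1150 km

Mercator is conformal, so the point scale is isotropic: h = k = sec φ = 1/cos φ.
Along the parallel, k = sec 62.6° = 1/0.4602 = 2.173.
Map distance = 529 × 2.173 ≈ 1150 km.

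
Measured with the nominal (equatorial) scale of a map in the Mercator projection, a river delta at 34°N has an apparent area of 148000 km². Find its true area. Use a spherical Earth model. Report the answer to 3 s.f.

The Mercator projection is conformal; its linear scale factor is the same in every direction and equals sec φ = 1/cos φ.
Areal scale = k² = sec²φ = 1/cos²(34°) = 1/0.8290² = 1.455.
True area = apparent / (areal scale) = 148000 / 1.455 ≈ 102000 km².

102000 km²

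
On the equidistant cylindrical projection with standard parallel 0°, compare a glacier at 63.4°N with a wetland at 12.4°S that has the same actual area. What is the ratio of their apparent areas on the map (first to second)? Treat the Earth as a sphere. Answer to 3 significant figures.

2.18

Plate carrée maps x = Rλ, y = Rφ. The meridian scale is h = 1 and the parallel scale is k = 1/cos φ = sec φ.
Areal scale at 63.4°: h·k = 1.000 × 2.233 = 2.233.
Areal scale at 12.4°: h·k = 1.000 × 1.024 = 1.024.
Ratio = 2.233/1.024 ≈ 2.18.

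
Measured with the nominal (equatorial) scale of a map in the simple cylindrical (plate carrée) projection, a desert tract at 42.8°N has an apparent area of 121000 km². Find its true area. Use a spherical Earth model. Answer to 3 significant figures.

88800 km²

For the equirectangular projection with φ₀ = 0 (plate carrée), h = 1 along meridians and k = sec φ along parallels.
Areal scale = h·k = 1 × sec φ; at 42.8°, h = 1.000, k = 1.363, so h·k = 1.363.
True area = apparent / (areal scale) = 121000 / 1.363 ≈ 88800 km².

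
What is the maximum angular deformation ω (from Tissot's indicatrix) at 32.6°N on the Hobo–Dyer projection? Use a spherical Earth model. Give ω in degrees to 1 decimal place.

The Hobo–Dyer projection is cylindrical equal-area with φ₀ = 37.5°. A cylindrical equal-area projection with standard parallel φ₀ has meridian scale h = cos φ / cos φ₀ and parallel scale k = cos φ₀ / cos φ (so areas are preserved, h·k = 1).
At 32.6°: h = 1.062, k = 0.9417; principal scales a = 1.062, b = 0.9417.
sin(ω/2) = (a − b)/(a + b) = 0.1202/2.004 = 0.05998, so ω = 2 arcsin(0.05998) ≈ 6.9°.

6.9°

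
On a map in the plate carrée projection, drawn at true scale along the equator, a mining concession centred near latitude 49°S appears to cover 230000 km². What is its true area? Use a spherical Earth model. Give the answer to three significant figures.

151000 km²

For the equirectangular projection with φ₀ = 0 (plate carrée), h = 1 along meridians and k = sec φ along parallels.
Areal scale = h·k = 1 × sec φ; at 49°, h = 1.000, k = 1.524, so h·k = 1.524.
True area = apparent / (areal scale) = 230000 / 1.524 ≈ 151000 km².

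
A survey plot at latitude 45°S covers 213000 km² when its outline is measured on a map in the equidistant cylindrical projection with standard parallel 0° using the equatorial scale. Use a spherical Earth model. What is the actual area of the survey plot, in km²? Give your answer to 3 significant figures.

In the plate carrée (x = Rλ, y = Rφ), meridians are true-scale (h = 1) and parallels are stretched by k = sec φ.
Areal scale = h·k = 1 × sec φ; at 45°, h = 1.000, k = 1.414, so h·k = 1.414.
True area = apparent / (areal scale) = 213000 / 1.414 ≈ 151000 km².

151000 km²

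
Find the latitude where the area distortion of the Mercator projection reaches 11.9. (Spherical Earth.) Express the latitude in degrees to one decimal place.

Mercator areal scale is sec²φ.
sec²φ = 11.9  ⇒  cos²φ = 0.08403  ⇒  cos φ = 0.2899.
φ = arccos(0.2899) ≈ 73.1°.

73.1°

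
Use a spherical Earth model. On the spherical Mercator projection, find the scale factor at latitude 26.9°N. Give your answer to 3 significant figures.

The Mercator projection is conformal; its linear scale factor is the same in every direction and equals sec φ = 1/cos φ.
k = 1/cos 26.9° = 1/0.8918 = 1.121.

1.12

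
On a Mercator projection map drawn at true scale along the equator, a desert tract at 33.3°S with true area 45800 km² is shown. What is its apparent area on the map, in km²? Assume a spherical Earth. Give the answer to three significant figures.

For Mercator, h = k = sec φ (a conformal cylindrical projection has a single point scale, 1/cos φ).
Areal scale = k² = sec²φ = 1/cos²(33.3°) = 1/0.8358² = 1.431.
Apparent area = 45800 × 1.431 ≈ 65600 km².

65600 km²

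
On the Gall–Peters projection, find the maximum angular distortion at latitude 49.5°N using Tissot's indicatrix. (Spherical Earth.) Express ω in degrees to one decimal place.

9.7°

The Gall–Peters projection is cylindrical equal-area with φ₀ = 45°. For cylindrical equal-area with standard parallel φ₀, h = cos φ / cos φ₀ and k = cos φ₀ / cos φ, so h·k = 1.
At 49.5°: h = 0.9185, k = 1.089; principal scales a = 1.089, b = 0.9185.
sin(ω/2) = (a − b)/(a + b) = 0.1703/2.007 = 0.08485, so ω = 2 arcsin(0.08485) ≈ 9.7°.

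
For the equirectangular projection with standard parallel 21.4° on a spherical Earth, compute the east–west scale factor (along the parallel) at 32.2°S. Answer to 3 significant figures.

1.10

The equidistant cylindrical projection with φ₀ = 21.4° has h = 1 (meridians true) and k = cos φ₀ / cos φ along parallels.
k = cos 21.4° / cos 32.2° = 0.9311/0.8462 = 1.100.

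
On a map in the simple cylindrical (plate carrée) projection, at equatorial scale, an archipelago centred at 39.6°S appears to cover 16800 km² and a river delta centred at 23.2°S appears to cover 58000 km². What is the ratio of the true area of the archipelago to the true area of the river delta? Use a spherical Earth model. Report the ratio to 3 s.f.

Plate carrée has h = 1 and k = sec φ, giving areal scale sec φ; true area = (apparent area) · cos φ.
True area of archipelago: 16800 × cos(39.6°) = 16800 × 0.7705 = 12940 km².
True area of river delta: 58000 × cos(23.2°) = 58000 × 0.9191 = 53310 km².
Ratio = 12940 / 53310 ≈ 0.243.

0.243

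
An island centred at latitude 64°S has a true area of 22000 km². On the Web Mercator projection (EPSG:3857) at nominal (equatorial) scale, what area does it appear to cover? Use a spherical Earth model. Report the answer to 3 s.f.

114000 km²

Mercator is conformal, so the point scale is isotropic: h = k = sec φ = 1/cos φ.
Areal scale = k² = sec²φ = 1/cos²(64°) = 1/0.4384² = 5.204.
Apparent area = 22000 × 5.204 ≈ 114000 km².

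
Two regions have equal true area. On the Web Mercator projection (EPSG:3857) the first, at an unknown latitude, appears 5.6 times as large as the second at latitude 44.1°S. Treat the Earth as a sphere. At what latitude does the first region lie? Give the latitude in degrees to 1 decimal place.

72.3°

Mercator areal scale is sec²φ, so apparent-area ratio = sec²φ₁ / sec²φ₂ = cos²φ₂ / cos²φ₁.
cos²φ₂ / cos²φ₁ = 5.6  ⇒  cos φ₁ = cos 44.1° / √5.6 = 0.7181/2.366 = 0.3035.
φ₁ = arccos(0.3035) ≈ 72.3°.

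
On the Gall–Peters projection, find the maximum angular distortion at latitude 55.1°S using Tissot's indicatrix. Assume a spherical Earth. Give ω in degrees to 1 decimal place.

Gall–Peters is a cylindrical equal-area projection with standard parallels at ±45°. For cylindrical equal-area with standard parallel φ₀, h = cos φ / cos φ₀ and k = cos φ₀ / cos φ, so h·k = 1.
At 55.1°: h = 0.8091, k = 1.236; principal scales a = 1.236, b = 0.8091.
sin(ω/2) = (a − b)/(a + b) = 0.4267/2.045 = 0.2087, so ω = 2 arcsin(0.2087) ≈ 24.1°.

24.1°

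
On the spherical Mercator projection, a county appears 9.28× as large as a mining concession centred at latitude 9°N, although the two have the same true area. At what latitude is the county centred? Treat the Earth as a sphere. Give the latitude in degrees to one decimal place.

On Mercator, (apparent₁)/(apparent₂) = sec²φ₁ / sec²φ₂ when true areas are equal.
cos²φ₂ / cos²φ₁ = 9.28  ⇒  cos φ₁ = cos 9° / √9.28 = 0.9877/3.046 = 0.3242.
φ₁ = arccos(0.3242) ≈ 71.1°.

71.1°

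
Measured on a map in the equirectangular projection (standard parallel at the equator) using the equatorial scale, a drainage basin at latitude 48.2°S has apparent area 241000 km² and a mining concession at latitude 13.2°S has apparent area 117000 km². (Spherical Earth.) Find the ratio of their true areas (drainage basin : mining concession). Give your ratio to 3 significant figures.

1.41

Plate carrée has h = 1 and k = sec φ, giving areal scale sec φ; true area = (apparent area) · cos φ.
True area of drainage basin: 241000 × cos(48.2°) = 241000 × 0.6665 = 160600 km².
True area of mining concession: 117000 × cos(13.2°) = 117000 × 0.9736 = 113900 km².
Ratio = 160600 / 113900 ≈ 1.41.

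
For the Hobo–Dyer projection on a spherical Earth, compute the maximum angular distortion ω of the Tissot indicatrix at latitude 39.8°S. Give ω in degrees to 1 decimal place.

The Hobo–Dyer projection is cylindrical equal-area with φ₀ = 37.5°. A cylindrical equal-area projection with standard parallel φ₀ has meridian scale h = cos φ / cos φ₀ and parallel scale k = cos φ₀ / cos φ (so areas are preserved, h·k = 1).
At 39.8°: h = 0.9684, k = 1.033; principal scales a = 1.033, b = 0.9684.
sin(ω/2) = (a − b)/(a + b) = 0.06423/2.001 = 0.03210, so ω = 2 arcsin(0.03210) ≈ 3.7°.

3.7°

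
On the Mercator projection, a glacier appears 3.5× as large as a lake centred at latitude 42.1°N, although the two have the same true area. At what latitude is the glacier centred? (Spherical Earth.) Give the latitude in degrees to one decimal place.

On Mercator, (apparent₁)/(apparent₂) = sec²φ₁ / sec²φ₂ when true areas are equal.
cos²φ₂ / cos²φ₁ = 3.5  ⇒  cos φ₁ = cos 42.1° / √3.5 = 0.7420/1.871 = 0.3966.
φ₁ = arccos(0.3966) ≈ 66.6°.

66.6°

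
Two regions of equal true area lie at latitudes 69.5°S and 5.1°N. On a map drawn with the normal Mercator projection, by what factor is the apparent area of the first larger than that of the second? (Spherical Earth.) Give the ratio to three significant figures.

8.09

On Mercator, area is exaggerated by sec²φ = 1/cos²φ.
At 69.5°: sec²(69.5°) = 1/0.3502² = 8.154.
At 5.1°: sec²(5.1°) = 1/0.9960² = 1.008.
Ratio = 8.154/1.008 = cos²(5.1°)/cos²(69.5°) ≈ 8.09.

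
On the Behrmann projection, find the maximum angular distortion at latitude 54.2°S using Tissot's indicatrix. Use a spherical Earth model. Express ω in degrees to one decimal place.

43.9°

The Behrmann projection is cylindrical equal-area with φ₀ = 30°. A cylindrical equal-area projection with standard parallel φ₀ has meridian scale h = cos φ / cos φ₀ and parallel scale k = cos φ₀ / cos φ (so areas are preserved, h·k = 1).
At 54.2°: h = 0.6755, k = 1.480; principal scales a = 1.480, b = 0.6755.
sin(ω/2) = (a − b)/(a + b) = 0.8050/2.156 = 0.3734, so ω = 2 arcsin(0.3734) ≈ 43.9°.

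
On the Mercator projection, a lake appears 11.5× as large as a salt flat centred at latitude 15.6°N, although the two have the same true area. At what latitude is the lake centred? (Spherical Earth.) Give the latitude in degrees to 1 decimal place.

73.5°

On Mercator, (apparent₁)/(apparent₂) = sec²φ₁ / sec²φ₂ when true areas are equal.
cos²φ₂ / cos²φ₁ = 11.5  ⇒  cos φ₁ = cos 15.6° / √11.5 = 0.9632/3.391 = 0.2840.
φ₁ = arccos(0.2840) ≈ 73.5°.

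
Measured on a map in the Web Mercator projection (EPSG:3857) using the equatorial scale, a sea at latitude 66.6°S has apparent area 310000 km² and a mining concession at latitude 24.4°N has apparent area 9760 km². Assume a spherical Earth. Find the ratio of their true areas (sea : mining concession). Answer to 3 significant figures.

6.04

On Mercator the areal scale is sec²φ, so true area = apparent × cos²φ.
True area of sea: 310000 × cos²(66.6°) = 310000 × 0.1577 = 48900 km².
True area of mining concession: 9760 × cos²(24.4°) = 9760 × 0.8293 = 8094 km².
Ratio = 48900 / 8094 ≈ 6.04.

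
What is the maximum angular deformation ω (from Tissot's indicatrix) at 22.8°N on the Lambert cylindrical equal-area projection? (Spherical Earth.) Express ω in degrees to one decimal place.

The Lambert cylindrical equal-area projection is the cylindrical equal-area projection with its standard parallel at the equator (φ₀ = 0). Cylindrical equal-area (φ₀ = 0°): h = cos φ / cos 0° along meridians, k = cos 0° / cos φ along parallels; h·k = 1.
At 22.8°: h = 0.9219, k = 1.085; principal scales a = 1.085, b = 0.9219.
sin(ω/2) = (a − b)/(a + b) = 0.1629/2.007 = 0.08118, so ω = 2 arcsin(0.08118) ≈ 9.3°.

9.3°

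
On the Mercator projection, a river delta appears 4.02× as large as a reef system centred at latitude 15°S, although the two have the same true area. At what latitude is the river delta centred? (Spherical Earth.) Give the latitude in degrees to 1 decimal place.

61.2°

For equal true areas on Mercator, apparent areas scale as sec²φ, so the ratio is cos²φ₂ / cos²φ₁.
cos²φ₂ / cos²φ₁ = 4.02  ⇒  cos φ₁ = cos 15° / √4.02 = 0.9659/2.005 = 0.4818.
φ₁ = arccos(0.4818) ≈ 61.2°.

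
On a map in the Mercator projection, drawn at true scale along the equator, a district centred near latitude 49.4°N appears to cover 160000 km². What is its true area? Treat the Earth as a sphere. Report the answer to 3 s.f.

67800 km²

Mercator is conformal, so the point scale is isotropic: h = k = sec φ = 1/cos φ.
Areal scale = k² = sec²φ = 1/cos²(49.4°) = 1/0.6508² = 2.361.
True area = apparent / (areal scale) = 160000 / 2.361 ≈ 67800 km².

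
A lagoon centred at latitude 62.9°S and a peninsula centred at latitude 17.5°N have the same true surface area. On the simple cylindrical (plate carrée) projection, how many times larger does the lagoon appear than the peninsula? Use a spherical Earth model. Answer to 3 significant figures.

Plate carrée maps x = Rλ, y = Rφ. The meridian scale is h = 1 and the parallel scale is k = 1/cos φ = sec φ.
Areal scale at 62.9°: h·k = 1.000 × 2.195 = 2.195.
Areal scale at 17.5°: h·k = 1.000 × 1.049 = 1.049.
Ratio = 2.195/1.049 ≈ 2.09.

2.09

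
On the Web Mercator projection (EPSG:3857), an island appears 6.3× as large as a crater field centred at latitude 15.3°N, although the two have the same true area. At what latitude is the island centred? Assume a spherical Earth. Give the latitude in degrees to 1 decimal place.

67.4°

For equal true areas on Mercator, apparent areas scale as sec²φ, so the ratio is cos²φ₂ / cos²φ₁.
cos²φ₂ / cos²φ₁ = 6.3  ⇒  cos φ₁ = cos 15.3° / √6.3 = 0.9646/2.510 = 0.3843.
φ₁ = arccos(0.3843) ≈ 67.4°.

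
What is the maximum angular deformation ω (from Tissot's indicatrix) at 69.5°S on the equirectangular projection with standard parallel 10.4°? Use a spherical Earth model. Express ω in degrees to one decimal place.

56.7°

The equidistant cylindrical projection with φ₀ = 10.4° has h = 1 (meridians true) and k = cos φ₀ / cos φ along parallels.
At 69.5°: h = 1.000, k = 2.809; principal scales a = 2.809, b = 1.000.
sin(ω/2) = (a − b)/(a + b) = 1.809/3.809 = 0.4749, so ω = 2 arcsin(0.4749) ≈ 56.7°.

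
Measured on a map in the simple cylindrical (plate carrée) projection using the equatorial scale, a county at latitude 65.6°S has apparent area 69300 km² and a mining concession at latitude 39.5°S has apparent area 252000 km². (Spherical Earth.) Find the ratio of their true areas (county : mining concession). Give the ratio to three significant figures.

Plate carrée has h = 1 and k = sec φ, giving areal scale sec φ; true area = (apparent area) · cos φ.
True area of county: 69300 × cos(65.6°) = 69300 × 0.4131 = 28630 km².
True area of mining concession: 252000 × cos(39.5°) = 252000 × 0.7716 = 194400 km².
Ratio = 28630 / 194400 ≈ 0.147.

0.147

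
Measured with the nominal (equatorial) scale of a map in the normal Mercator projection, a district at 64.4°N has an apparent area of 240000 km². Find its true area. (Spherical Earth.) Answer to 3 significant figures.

44800 km²

For Mercator, h = k = sec φ (a conformal cylindrical projection has a single point scale, 1/cos φ).
Areal scale = k² = sec²φ = 1/cos²(64.4°) = 1/0.4321² = 5.356.
True area = apparent / (areal scale) = 240000 / 5.356 ≈ 44800 km².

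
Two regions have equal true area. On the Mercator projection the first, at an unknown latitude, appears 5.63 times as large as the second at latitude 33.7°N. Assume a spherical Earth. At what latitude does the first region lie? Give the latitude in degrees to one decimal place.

69.5°

Mercator areal scale is sec²φ, so apparent-area ratio = sec²φ₁ / sec²φ₂ = cos²φ₂ / cos²φ₁.
cos²φ₂ / cos²φ₁ = 5.63  ⇒  cos φ₁ = cos 33.7° / √5.63 = 0.8320/2.373 = 0.3506.
φ₁ = arccos(0.3506) ≈ 69.5°.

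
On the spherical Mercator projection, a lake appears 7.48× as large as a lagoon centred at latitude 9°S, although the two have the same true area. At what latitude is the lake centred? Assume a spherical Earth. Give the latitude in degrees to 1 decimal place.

68.8°

For equal true areas on Mercator, apparent areas scale as sec²φ, so the ratio is cos²φ₂ / cos²φ₁.
cos²φ₂ / cos²φ₁ = 7.48  ⇒  cos φ₁ = cos 9° / √7.48 = 0.9877/2.735 = 0.3611.
φ₁ = arccos(0.3611) ≈ 68.8°.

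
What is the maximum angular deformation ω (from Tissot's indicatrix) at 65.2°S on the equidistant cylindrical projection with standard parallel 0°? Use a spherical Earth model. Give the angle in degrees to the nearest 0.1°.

In the plate carrée (x = Rλ, y = Rφ), meridians are true-scale (h = 1) and parallels are stretched by k = sec φ.
At 65.2°: h = 1.000, k = 2.384; principal scales a = 2.384, b = 1.000.
sin(ω/2) = (a − b)/(a + b) = 1.384/3.384 = 0.4090, so ω = 2 arcsin(0.4090) ≈ 48.3°.

48.3°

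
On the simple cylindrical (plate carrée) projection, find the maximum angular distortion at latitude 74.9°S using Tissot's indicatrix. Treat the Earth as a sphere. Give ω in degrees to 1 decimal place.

Plate carrée maps x = Rλ, y = Rφ. The meridian scale is h = 1 and the parallel scale is k = 1/cos φ = sec φ.
At 74.9°: h = 1.000, k = 3.839; principal scales a = 3.839, b = 1.000.
sin(ω/2) = (a − b)/(a + b) = 2.839/4.839 = 0.5867, so ω = 2 arcsin(0.5867) ≈ 71.8°.

71.8°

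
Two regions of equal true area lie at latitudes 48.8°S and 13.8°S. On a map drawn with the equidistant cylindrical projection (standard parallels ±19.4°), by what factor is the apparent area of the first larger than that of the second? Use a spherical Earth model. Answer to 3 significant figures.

1.47

In the equirectangular projection with standard parallel φ₀ = 19.4° (x = Rλ cos φ₀, y = Rφ), meridians are true-scale (h = 1) and the parallel scale is k = cos φ₀ / cos φ.
Areal scale at 48.8°: h·k = 1.000 × 1.432 = 1.432.
Areal scale at 13.8°: h·k = 1.000 × 0.9713 = 0.9713.
Ratio = 1.432/0.9713 ≈ 1.47.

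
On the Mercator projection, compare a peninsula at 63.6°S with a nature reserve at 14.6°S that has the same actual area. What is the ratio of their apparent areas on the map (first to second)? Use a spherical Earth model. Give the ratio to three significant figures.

4.74

On Mercator, area is exaggerated by sec²φ = 1/cos²φ.
At 63.6°: sec²(63.6°) = 1/0.4446² = 5.058.
At 14.6°: sec²(14.6°) = 1/0.9677² = 1.068.
Ratio = 5.058/1.068 = cos²(14.6°)/cos²(63.6°) ≈ 4.74.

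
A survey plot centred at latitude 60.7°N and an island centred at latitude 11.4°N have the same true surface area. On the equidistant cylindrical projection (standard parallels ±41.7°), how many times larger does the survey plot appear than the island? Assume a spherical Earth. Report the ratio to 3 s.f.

With standard parallel φ₀ = 41.7°, the equirectangular projection gives x = Rλ cos φ₀, y = Rφ, so h = 1 and k = cos 41.7° / cos φ.
Areal scale at 60.7°: h·k = 1.000 × 1.526 = 1.526.
Areal scale at 11.4°: h·k = 1.000 × 0.7617 = 0.7617.
Ratio = 1.526/0.7617 ≈ 2.00.

2.00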